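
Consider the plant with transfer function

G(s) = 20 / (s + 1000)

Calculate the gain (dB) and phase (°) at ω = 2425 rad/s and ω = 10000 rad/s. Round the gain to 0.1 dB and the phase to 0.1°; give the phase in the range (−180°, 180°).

ω = 2425: -42.4 dB, -67.6°; ω = 10000: -54.0 dB, -84.3°

At s = jω = j2425:
pole (s+1000): 1000 + j2425 → |·| = √(1000²+2425²) = √6880625 ≈ 2623.1, ∠ = arctan(2425/1000) ≈ 67.59°
|G| = 20 / 2623.1 ≈ 0.0076246
Gain = 20 log₁₀(0.0076246) ≈ -42.36 dB
∠G = 0.00° − 67.59° = -67.59°

At s = jω = j10000:
pole (s+1000): 1000 + j10000 → |·| = √(1000²+10000²) = √101000000 ≈ 10050, ∠ = arctan(10000/1000) ≈ 84.29°
|G| = 20 / 10050 ≈ 0.00199
Gain = 20 log₁₀(0.00199) ≈ -54.02 dB
∠G = 0.00° − 84.29° = -84.29°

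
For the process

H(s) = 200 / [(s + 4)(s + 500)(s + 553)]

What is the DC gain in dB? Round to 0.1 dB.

H(0) = 200 / (4·500·553) ≈ 0.00018083
20 log₁₀(0.00018083) ≈ -74.85 dB

-74.9 dB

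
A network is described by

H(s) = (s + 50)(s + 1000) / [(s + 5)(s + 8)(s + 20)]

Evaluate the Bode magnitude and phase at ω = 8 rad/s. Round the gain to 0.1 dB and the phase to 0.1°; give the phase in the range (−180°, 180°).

26.9 dB, -115.2°

At s = jω = j8:
zero (s+50): 50 + j8 → |·| = √(50²+8²) = √2564 ≈ 50.636, ∠ = arctan(8/50) ≈ 9.09°
zero (s+1000): 1000 + j8 → |·| = √(1000²+8²) = √1000064 ≈ 1000, ∠ = arctan(8/1000) ≈ 0.46°
pole (s+5): 5 + j8 → |·| = √(5²+8²) = √89 ≈ 9.434, ∠ = arctan(8/5) ≈ 57.99°
pole (s+8): 8 + j8 → |·| = √(8²+8²) = √128 ≈ 11.314, ∠ = arctan(8/8) ≈ 45.00°
pole (s+20): 20 + j8 → |·| = √(20²+8²) = √464 ≈ 21.541, ∠ = arctan(8/20) ≈ 21.80°
|H| = 1 · 50636 / 2299.2 ≈ 22.023
Gain = 20 log₁₀(22.023) ≈ 26.86 dB
∠H = 9.55° − 124.79° = -115.24°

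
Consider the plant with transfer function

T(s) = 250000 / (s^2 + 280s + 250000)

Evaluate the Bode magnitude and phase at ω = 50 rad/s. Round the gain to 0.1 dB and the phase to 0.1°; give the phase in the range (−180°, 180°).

0.1 dB, -3.2°

At s = jω = j50:
quadratic: (j50)² + 280·j50 + 250000 = 247500 + j14000 → |·| ≈ 2.479e+05, ∠ ≈ 3.24°
|T| = 250000 / 2.479e+05 ≈ 1.0085
Gain = 20 log₁₀(1.0085) ≈ 0.07 dB
∠T = 0.00° − 3.24° = -3.24°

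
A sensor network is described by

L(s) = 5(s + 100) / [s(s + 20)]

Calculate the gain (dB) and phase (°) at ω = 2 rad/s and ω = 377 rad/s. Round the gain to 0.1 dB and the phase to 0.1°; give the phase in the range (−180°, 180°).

At s = jω = j2:
zero (s+100): 100 + j2 → |·| = √(100²+2²) = √10004 ≈ 100.02, ∠ = arctan(2/100) ≈ 1.15°
pole (s+20): 20 + j2 → |·| = √(20²+2²) = √404 ≈ 20.1, ∠ = arctan(2/20) ≈ 5.71°
pole at origin: |s| = 2, ∠ = 90.00° (in denominator)
|L| = 5 · 100.02 / 40.2 ≈ 12.44
Gain = 20 log₁₀(12.44) ≈ 21.90 dB
∠L = 1.15° − 95.71° = -94.56°

At s = jω = j377:
zero (s+100): 100 + j377 → |·| = √(100²+377²) = √152129 ≈ 390.04, ∠ = arctan(377/100) ≈ 75.14°
pole (s+20): 20 + j377 → |·| = √(20²+377²) = √142529 ≈ 377.53, ∠ = arctan(377/20) ≈ 86.96°
pole at origin: |s| = 377, ∠ = 90.00° (in denominator)
|L| = 5 · 390.04 / 1.4233e+05 ≈ 0.013702
Gain = 20 log₁₀(0.013702) ≈ -37.26 dB
∠L = 75.14° − 176.96° = -101.82°

ω = 2: 21.9 dB, -94.6°; ω = 377: -37.3 dB, -101.8°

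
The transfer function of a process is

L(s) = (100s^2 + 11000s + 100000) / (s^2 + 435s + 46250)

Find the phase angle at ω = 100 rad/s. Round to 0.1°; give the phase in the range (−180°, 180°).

79.1°

Substitute s = j100:
Numerator: 100(j100)^2 + 11000(j100) + 100000 = -900000 + j1100000
Denominator: (j100)^2 + 435(j100) + 46250 = 36250 + j43500
|N| = √(900000² + 1100000²) ≈ 1.4213e+06, ∠N ≈ 129.29°
|D| = √(36250² + 43500²) ≈ 56624, ∠D ≈ 50.19°
∠L = 129.29° − 50.19° = 79.10°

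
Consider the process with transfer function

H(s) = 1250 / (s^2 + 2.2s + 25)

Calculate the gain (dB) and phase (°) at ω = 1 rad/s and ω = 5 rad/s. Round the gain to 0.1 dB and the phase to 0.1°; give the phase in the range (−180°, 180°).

At s = jω = j1:
quadratic: (j1)² + 2.2·j1 + 25 = 24 + j2.2 → |·| ≈ 24.101, ∠ ≈ 5.24°
|H| = 1250 / 24.101 ≈ 51.865
Gain = 20 log₁₀(51.865) ≈ 34.30 dB
∠H = 0.00° − 5.24° = -5.24°

At s = jω = j5:
quadratic: (j5)² + 2.2·j5 + 25 = 0 + j11 → |·| ≈ 11, ∠ ≈ 90.00°
|H| = 1250 / 11 ≈ 113.64
Gain = 20 log₁₀(113.64) ≈ 41.11 dB
∠H = 0.00° − 90.00° = -90.00°

ω = 1: 34.3 dB, -5.2°; ω = 5: 41.1 dB, -90.0°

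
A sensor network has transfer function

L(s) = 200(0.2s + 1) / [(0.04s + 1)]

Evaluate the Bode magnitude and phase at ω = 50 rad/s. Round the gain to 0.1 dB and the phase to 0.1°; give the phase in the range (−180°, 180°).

At ω = 50 rad/s:
zero (1 + j50·0.2) = 1 + j10 → |·| ≈ 10.05, ∠ ≈ 84.29°
pole (1 + j50·0.04) = 1 + j2 → |·| ≈ 2.2361, ∠ ≈ 63.43°
|L| = 200 · 10.05 / (2.2361) ≈ 898.89
Gain = 20 log₁₀(898.89) ≈ 59.07 dB
∠L = (84.29°) − (63.43°) = 20.86°

59.1 dB, 20.9°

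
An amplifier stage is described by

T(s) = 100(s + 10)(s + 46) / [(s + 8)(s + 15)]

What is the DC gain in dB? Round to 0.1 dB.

51.7 dB

T(0) = 100·10·46 / (8·15) ≈ 383.33
20 log₁₀(383.33) ≈ 51.67 dB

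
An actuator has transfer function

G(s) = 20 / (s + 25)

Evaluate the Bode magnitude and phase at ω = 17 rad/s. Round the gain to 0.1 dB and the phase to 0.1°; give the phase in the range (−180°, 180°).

-3.6 dB, -34.2°

At s = jω = j17:
pole (s+25): 25 + j17 → |·| = √(25²+17²) = √914 ≈ 30.232, ∠ = arctan(17/25) ≈ 34.22°
|G| = 20 / 30.232 ≈ 0.66155
Gain = 20 log₁₀(0.66155) ≈ -3.59 dB
∠G = 0.00° − 34.22° = -34.22°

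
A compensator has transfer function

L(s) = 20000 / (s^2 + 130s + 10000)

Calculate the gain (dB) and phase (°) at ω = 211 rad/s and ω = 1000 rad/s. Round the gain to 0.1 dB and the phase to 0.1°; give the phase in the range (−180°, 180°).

ω = 211: -6.9 dB, -141.5°; ω = 1000: -34.0 dB, -172.5°

At s = jω = j211:
quadratic: (j211)² + 130·j211 + 10000 = -34521 + j27430 → |·| ≈ 44092, ∠ ≈ 141.53°
|L| = 20000 / 44092 ≈ 0.4536
Gain = 20 log₁₀(0.4536) ≈ -6.87 dB
∠L = 0.00° − 141.53° = -141.53°

At s = jω = j1000:
quadratic: (j1000)² + 130·j1000 + 10000 = -990000 + j130000 → |·| ≈ 9.985e+05, ∠ ≈ 172.52°
|L| = 20000 / 9.985e+05 ≈ 0.02003
Gain = 20 log₁₀(0.02003) ≈ -33.97 dB
∠L = 0.00° − 172.52° = -172.52°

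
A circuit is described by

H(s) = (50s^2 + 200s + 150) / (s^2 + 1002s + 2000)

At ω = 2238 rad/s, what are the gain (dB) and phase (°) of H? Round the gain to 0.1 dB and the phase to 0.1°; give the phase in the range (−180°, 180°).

33.2 dB, 24.0°

Substitute s = j2238:
Numerator: 50(j2238)^2 + 200(j2238) + 150 = -250432050 + j447600
Denominator: (j2238)^2 + 1002(j2238) + 2000 = -5006644 + j2242476
|N| = √(250432050² + 447600²) ≈ 2.5043e+08, ∠N ≈ 179.90°
|D| = √(5006644² + 2242476²) ≈ 5.4859e+06, ∠D ≈ 155.87°
|H| = 2.5043e+08 / 5.4859e+06 ≈ 45.65
Gain = 20 log₁₀(45.65) ≈ 33.19 dB
∠H = 179.90° − 155.87° = 24.03°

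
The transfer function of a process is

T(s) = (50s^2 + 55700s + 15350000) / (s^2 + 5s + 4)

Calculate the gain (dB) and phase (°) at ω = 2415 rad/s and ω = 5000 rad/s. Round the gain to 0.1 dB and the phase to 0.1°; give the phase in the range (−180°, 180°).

ω = 2415: 34.4 dB, -25.8°; ω = 5000: 34.1 dB, -12.7°

Substitute s = j2415:
Numerator: 50(j2415)^2 + 55700(j2415) + 15350000 = -276261250 + j134515500
Denominator: (j2415)^2 + 5(j2415) + 4 = -5832221 + j12075
|N| = √(276261250² + 134515500²) ≈ 3.0727e+08, ∠N ≈ 154.04°
|D| = √(5832221² + 12075²) ≈ 5.8322e+06, ∠D ≈ 179.88°
|T| = 3.0727e+08 / 5.8322e+06 ≈ 52.685
Gain = 20 log₁₀(52.685) ≈ 34.43 dB
∠T = 154.04° − 179.88° = -25.84°

Substitute s = j5000:
Numerator: 50(j5000)^2 + 55700(j5000) + 15350000 = -1234650000 + j278500000
Denominator: (j5000)^2 + 5(j5000) + 4 = -24999996 + j25000
|N| = √(1234650000² + 278500000²) ≈ 1.2657e+09, ∠N ≈ 167.29°
|D| = √(24999996² + 25000²) ≈ 2.5e+07, ∠D ≈ 179.94°
|T| = 1.2657e+09 / 2.5e+07 ≈ 50.628
Gain = 20 log₁₀(50.628) ≈ 34.09 dB
∠T = 167.29° − 179.94° = -12.65°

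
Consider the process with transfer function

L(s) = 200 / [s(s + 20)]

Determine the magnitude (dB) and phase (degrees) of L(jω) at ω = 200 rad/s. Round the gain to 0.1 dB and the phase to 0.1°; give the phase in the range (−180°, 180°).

At s = jω = j200:
pole (s+20): 20 + j200 → |·| = √(20²+200²) = √40400 ≈ 201, ∠ = arctan(200/20) ≈ 84.29°
pole at origin: |s| = 200, ∠ = 90.00° (in denominator)
|L| = 200 / 40200 ≈ 0.0049751
Gain = 20 log₁₀(0.0049751) ≈ -46.06 dB
∠L = 0.00° − 174.29° = -174.29°

-46.1 dB, -174.3°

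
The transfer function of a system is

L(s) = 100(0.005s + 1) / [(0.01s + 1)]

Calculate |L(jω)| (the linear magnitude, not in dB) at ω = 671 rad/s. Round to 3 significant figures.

At ω = 671 rad/s:
zero (1 + j671·0.005) = 1 + j3.355 → |·| ≈ 3.5009, ∠ ≈ 73.40°
pole (1 + j671·0.01) = 1 + j6.71 → |·| ≈ 6.7841, ∠ ≈ 81.52°
|L| = 100 · 3.5009 / (6.7841) ≈ 51.604

51.6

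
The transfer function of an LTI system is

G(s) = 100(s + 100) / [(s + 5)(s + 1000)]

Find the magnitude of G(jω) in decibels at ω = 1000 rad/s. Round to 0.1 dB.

-23.0 dB

At s = jω = j1000:
zero (s+100): 100 + j1000 → |·| = √(100²+1000²) = √1010000 ≈ 1005, ∠ = arctan(1000/100) ≈ 84.29°
pole (s+5): 5 + j1000 → |·| = √(5²+1000²) = √1000025 ≈ 1000, ∠ = arctan(1000/5) ≈ 89.71°
pole (s+1000): 1000 + j1000 → |·| = √(1000²+1000²) = √2000000 ≈ 1414.2, ∠ = arctan(1000/1000) ≈ 45.00°
|G| = 100 · 1005 / 1.4142e+06 ≈ 0.071065
Gain = 20 log₁₀(0.071065) ≈ -22.97 dB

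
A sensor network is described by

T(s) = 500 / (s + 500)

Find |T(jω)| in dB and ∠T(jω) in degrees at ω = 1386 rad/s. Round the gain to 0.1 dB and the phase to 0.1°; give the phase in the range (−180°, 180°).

-9.4 dB, -70.2°

Substitute s = j1386:
Numerator: 500 = 500 + j0
Denominator: (j1386) + 500 = 500 + j1386
|N| = √(500² + 0²) ≈ 500, ∠N ≈ 0.00°
|D| = √(500² + 1386²) ≈ 1473.4, ∠D ≈ 70.16°
|T| = 500 / 1473.4 ≈ 0.33935
Gain = 20 log₁₀(0.33935) ≈ -9.39 dB
∠T = 0.00° − 70.16° = -70.16°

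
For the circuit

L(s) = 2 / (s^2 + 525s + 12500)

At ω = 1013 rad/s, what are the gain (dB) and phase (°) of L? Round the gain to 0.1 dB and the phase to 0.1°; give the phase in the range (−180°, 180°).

Substitute s = j1013:
Numerator: 2 = 2 + j0
Denominator: (j1013)^2 + 525(j1013) + 12500 = -1013669 + j531825
|N| = √(2² + 0²) ≈ 2, ∠N ≈ 0.00°
|D| = √(1013669² + 531825²) ≈ 1.1447e+06, ∠D ≈ 152.32°
|L| = 2 / 1.1447e+06 ≈ 1.7472e-06
Gain = 20 log₁₀(1.7472e-06) ≈ -115.15 dB
∠L = 0.00° − 152.32° = -152.32°

-115.2 dB, -152.3°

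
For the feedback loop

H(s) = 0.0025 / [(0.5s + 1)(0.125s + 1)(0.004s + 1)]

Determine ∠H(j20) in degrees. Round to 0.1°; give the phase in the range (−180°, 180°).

At ω = 20 rad/s:
pole (1 + j20·0.5) = 1 + j10 → |·| ≈ 10.05, ∠ ≈ 84.29°
pole (1 + j20·0.125) = 1 + j2.5 → |·| ≈ 2.6926, ∠ ≈ 68.20°
pole (1 + j20·0.004) = 1 + j0.08 → |·| ≈ 1.0032, ∠ ≈ 4.57°
∠H = (0°) − (84.29° + 68.20° + 4.57°) = -157.06°

-157.1°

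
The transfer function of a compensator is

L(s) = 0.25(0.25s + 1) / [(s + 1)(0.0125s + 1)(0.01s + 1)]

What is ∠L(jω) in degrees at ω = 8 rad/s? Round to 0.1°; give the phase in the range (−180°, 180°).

At ω = 8 rad/s:
zero (1 + j8·0.25) = 1 + j2 → |·| ≈ 2.2361, ∠ ≈ 63.43°
pole (1 + j8·1) = 1 + j8 → |·| ≈ 8.0623, ∠ ≈ 82.87°
pole (1 + j8·0.0125) = 1 + j0.1 → |·| ≈ 1.005, ∠ ≈ 5.71°
pole (1 + j8·0.01) = 1 + j0.08 → |·| ≈ 1.0032, ∠ ≈ 4.57°
∠L = (63.43°) − (82.87° + 5.71° + 4.57°) = -29.72°

-29.7°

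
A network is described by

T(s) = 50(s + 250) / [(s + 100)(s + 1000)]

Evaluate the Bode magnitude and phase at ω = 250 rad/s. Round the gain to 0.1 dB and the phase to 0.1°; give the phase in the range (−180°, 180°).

-23.9 dB, -37.2°

At s = jω = j250:
zero (s+250): 250 + j250 → |·| = √(250²+250²) = √125000 ≈ 353.55, ∠ = arctan(250/250) ≈ 45.00°
pole (s+100): 100 + j250 → |·| = √(100²+250²) = √72500 ≈ 269.26, ∠ = arctan(250/100) ≈ 68.20°
pole (s+1000): 1000 + j250 → |·| = √(1000²+250²) = √1062500 ≈ 1030.8, ∠ = arctan(250/1000) ≈ 14.04°
|T| = 50 · 353.55 / 2.7755e+05 ≈ 0.063691
Gain = 20 log₁₀(0.063691) ≈ -23.92 dB
∠T = 45.00° − 82.24° = -37.24°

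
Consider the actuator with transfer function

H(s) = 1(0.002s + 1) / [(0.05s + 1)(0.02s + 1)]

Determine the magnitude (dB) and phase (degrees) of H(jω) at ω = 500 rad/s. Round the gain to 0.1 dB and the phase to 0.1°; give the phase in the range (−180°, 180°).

At ω = 500 rad/s:
zero (1 + j500·0.002) = 1 + j1 → |·| ≈ 1.4142, ∠ ≈ 45.00°
pole (1 + j500·0.05) = 1 + j25 → |·| ≈ 25.02, ∠ ≈ 87.71°
pole (1 + j500·0.02) = 1 + j10 → |·| ≈ 10.05, ∠ ≈ 84.29°
|H| = 1 · 1.4142 / (25.02 · 10.05) ≈ 0.0056242
Gain = 20 log₁₀(0.0056242) ≈ -45.00 dB
∠H = (45.00°) − (87.71° + 84.29°) = -127.00°

-45.0 dB, -127.0°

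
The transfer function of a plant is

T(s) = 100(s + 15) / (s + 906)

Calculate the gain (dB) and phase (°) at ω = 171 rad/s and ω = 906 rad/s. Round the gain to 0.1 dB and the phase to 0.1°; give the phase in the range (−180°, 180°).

At s = jω = j171:
zero (s+15): 15 + j171 → |·| = √(15²+171²) = √29466 ≈ 171.66, ∠ = arctan(171/15) ≈ 84.99°
pole (s+906): 906 + j171 → |·| = √(906²+171²) = √850077 ≈ 922, ∠ = arctan(171/906) ≈ 10.69°
|T| = 100 · 171.66 / 922 ≈ 18.618
Gain = 20 log₁₀(18.618) ≈ 25.40 dB
∠T = 84.99° − 10.69° = 74.30°

At s = jω = j906:
zero (s+15): 15 + j906 → |·| = √(15²+906²) = √821061 ≈ 906.12, ∠ = arctan(906/15) ≈ 89.05°
pole (s+906): 906 + j906 → |·| = √(906²+906²) = √1641672 ≈ 1281.3, ∠ = arctan(906/906) ≈ 45.00°
|T| = 100 · 906.12 / 1281.3 ≈ 70.719
Gain = 20 log₁₀(70.719) ≈ 36.99 dB
∠T = 89.05° − 45.00° = 44.05°

ω = 171: 25.4 dB, 74.3°; ω = 906: 37.0 dB, 44.1°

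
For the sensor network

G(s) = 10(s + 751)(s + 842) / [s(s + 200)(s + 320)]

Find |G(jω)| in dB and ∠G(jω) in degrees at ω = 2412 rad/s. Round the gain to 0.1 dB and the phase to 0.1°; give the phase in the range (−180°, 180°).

-46.9 dB, -114.2°

At s = jω = j2412:
zero (s+751): 751 + j2412 → |·| = √(751²+2412²) = √6381745 ≈ 2526.2, ∠ = arctan(2412/751) ≈ 72.71°
zero (s+842): 842 + j2412 → |·| = √(842²+2412²) = √6526708 ≈ 2554.7, ∠ = arctan(2412/842) ≈ 70.76°
pole (s+200): 200 + j2412 → |·| = √(200²+2412²) = √5857744 ≈ 2420.3, ∠ = arctan(2412/200) ≈ 85.26°
pole (s+320): 320 + j2412 → |·| = √(320²+2412²) = √5920144 ≈ 2433.1, ∠ = arctan(2412/320) ≈ 82.44°
pole at origin: |s| = 2412, ∠ = 90.00° (in denominator)
|G| = 10 · 6.4537e+06 / 1.4204e+10 ≈ 0.0045436
Gain = 20 log₁₀(0.0045436) ≈ -46.85 dB
∠G = 143.47° − 257.70° = -114.23°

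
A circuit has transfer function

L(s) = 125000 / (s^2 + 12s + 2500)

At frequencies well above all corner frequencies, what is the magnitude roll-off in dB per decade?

-40 dB/decade

Each pole contributes −20 dB/decade at high frequency; each zero contributes +20 dB/decade.
Net: 0 zero(s) − 2 pole(s) → -40 dB/decade.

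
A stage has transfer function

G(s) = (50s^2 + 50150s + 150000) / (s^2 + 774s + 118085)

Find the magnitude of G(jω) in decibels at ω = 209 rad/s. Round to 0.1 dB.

35.6 dB

Substitute s = j209:
Numerator: 50(j209)^2 + 50150(j209) + 150000 = -2034050 + j10481350
Denominator: (j209)^2 + 774(j209) + 118085 = 74404 + j161766
|N| = √(2034050² + 10481350²) ≈ 1.0677e+07, ∠N ≈ 100.98°
|D| = √(74404² + 161766²) ≈ 1.7806e+05, ∠D ≈ 65.30°
|G| = 1.0677e+07 / 1.7806e+05 ≈ 59.963
Gain = 20 log₁₀(59.963) ≈ 35.56 dB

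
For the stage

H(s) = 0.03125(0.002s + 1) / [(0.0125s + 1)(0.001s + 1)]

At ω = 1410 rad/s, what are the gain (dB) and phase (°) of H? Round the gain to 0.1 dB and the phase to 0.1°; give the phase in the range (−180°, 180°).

-50.3 dB, -70.9°

At ω = 1410 rad/s:
zero (1 + j1410·0.002) = 1 + j2.82 → |·| ≈ 2.9921, ∠ ≈ 70.47°
pole (1 + j1410·0.0125) = 1 + j17.625 → |·| ≈ 17.653, ∠ ≈ 86.75°
pole (1 + j1410·0.001) = 1 + j1.41 → |·| ≈ 1.7286, ∠ ≈ 54.65°
|H| = 0.03125 · 2.9921 / (17.653 · 1.7286) ≈ 0.0030642
Gain = 20 log₁₀(0.0030642) ≈ -50.27 dB
∠H = (70.47°) − (86.75° + 54.65°) = -70.93°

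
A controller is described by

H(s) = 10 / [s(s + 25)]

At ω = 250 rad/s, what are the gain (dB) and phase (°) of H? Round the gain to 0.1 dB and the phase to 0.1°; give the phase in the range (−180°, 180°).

At s = jω = j250:
pole (s+25): 25 + j250 → |·| = √(25²+250²) = √63125 ≈ 251.25, ∠ = arctan(250/25) ≈ 84.29°
pole at origin: |s| = 250, ∠ = 90.00° (in denominator)
|H| = 10 / 62812 ≈ 0.00015921
Gain = 20 log₁₀(0.00015921) ≈ -75.96 dB
∠H = 0.00° − 174.29° = -174.29°

-76.0 dB, -174.3°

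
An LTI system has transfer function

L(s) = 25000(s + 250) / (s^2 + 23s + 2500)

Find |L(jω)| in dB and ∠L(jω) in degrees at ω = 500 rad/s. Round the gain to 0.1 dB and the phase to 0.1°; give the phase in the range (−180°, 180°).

At s = jω = j500:
zero (s+250): 250 + j500 → |·| = √(250²+500²) = √312500 ≈ 559.02, ∠ = arctan(500/250) ≈ 63.43°
quadratic: (j500)² + 23·j500 + 2500 = -247500 + j11500 → |·| ≈ 2.4777e+05, ∠ ≈ 177.34°
|L| = 25000 · 559.02 / 2.4777e+05 ≈ 56.405
Gain = 20 log₁₀(56.405) ≈ 35.03 dB
∠L = 63.43° − 177.34° = -113.91°

35.0 dB, -113.9°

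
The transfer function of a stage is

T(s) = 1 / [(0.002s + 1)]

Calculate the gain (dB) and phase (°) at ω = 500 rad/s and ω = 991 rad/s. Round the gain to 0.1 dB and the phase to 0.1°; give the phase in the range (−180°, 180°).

At ω = 500 rad/s:
pole (1 + j500·0.002) = 1 + j1 → |·| ≈ 1.4142, ∠ ≈ 45.00°
|T| = 1 · 1 / (1.4142) ≈ 0.70711
Gain = 20 log₁₀(0.70711) ≈ -3.01 dB
∠T = (0°) − (45.00°) = -45.00°

At ω = 991 rad/s:
pole (1 + j991·0.002) = 1 + j1.982 → |·| ≈ 2.22, ∠ ≈ 63.23°
|T| = 1 · 1 / (2.22) ≈ 0.45045
Gain = 20 log₁₀(0.45045) ≈ -6.93 dB
∠T = (0°) − (63.23°) = -63.23°

ω = 500: -3.0 dB, -45.0°; ω = 991: -6.9 dB, -63.2°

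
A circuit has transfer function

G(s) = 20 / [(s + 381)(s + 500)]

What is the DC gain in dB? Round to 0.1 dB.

G(0) = 20 / (381·500) ≈ 0.00010499
20 log₁₀(0.00010499) ≈ -79.58 dB

-79.6 dB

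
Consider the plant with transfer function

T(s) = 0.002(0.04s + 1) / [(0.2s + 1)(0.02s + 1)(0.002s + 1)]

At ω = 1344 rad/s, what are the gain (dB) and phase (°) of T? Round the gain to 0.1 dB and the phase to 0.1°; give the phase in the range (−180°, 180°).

-105.7 dB, -158.3°

At ω = 1344 rad/s:
zero (1 + j1344·0.04) = 1 + j53.76 → |·| ≈ 53.769, ∠ ≈ 88.93°
pole (1 + j1344·0.2) = 1 + j268.8 → |·| ≈ 268.8, ∠ ≈ 89.79°
pole (1 + j1344·0.02) = 1 + j26.88 → |·| ≈ 26.899, ∠ ≈ 87.87°
pole (1 + j1344·0.002) = 1 + j2.688 → |·| ≈ 2.868, ∠ ≈ 69.59°
|T| = 0.002 · 53.769 / (268.8 · 26.899 · 2.868) ≈ 5.1858e-06
Gain = 20 log₁₀(5.1858e-06) ≈ -105.70 dB
∠T = (88.93°) − (89.79° + 87.87° + 69.59°) = -158.32°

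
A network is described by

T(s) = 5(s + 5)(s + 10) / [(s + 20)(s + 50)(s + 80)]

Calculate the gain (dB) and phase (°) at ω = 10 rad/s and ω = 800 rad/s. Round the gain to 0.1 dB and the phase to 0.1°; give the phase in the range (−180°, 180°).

ω = 10: -41.3 dB, 63.4°; ω = 800: -44.1 dB, -80.4°

At s = jω = j10:
zero (s+5): 5 + j10 → |·| = √(5²+10²) = √125 ≈ 11.18, ∠ = arctan(10/5) ≈ 63.43°
zero (s+10): 10 + j10 → |·| = √(10²+10²) = √200 ≈ 14.142, ∠ = arctan(10/10) ≈ 45.00°
pole (s+20): 20 + j10 → |·| = √(20²+10²) = √500 ≈ 22.361, ∠ = arctan(10/20) ≈ 26.57°
pole (s+50): 50 + j10 → |·| = √(50²+10²) = √2600 ≈ 50.99, ∠ = arctan(10/50) ≈ 11.31°
pole (s+80): 80 + j10 → |·| = √(80²+10²) = √6500 ≈ 80.623, ∠ = arctan(10/80) ≈ 7.13°
|T| = 5 · 158.11 / 91925 ≈ 0.0085999
Gain = 20 log₁₀(0.0085999) ≈ -41.31 dB
∠T = 108.43° − 45.01° = 63.42°

At s = jω = j800:
zero (s+5): 5 + j800 → |·| = √(5²+800²) = √640025 ≈ 800.02, ∠ = arctan(800/5) ≈ 89.64°
zero (s+10): 10 + j800 → |·| = √(10²+800²) = √640100 ≈ 800.06, ∠ = arctan(800/10) ≈ 89.28°
pole (s+20): 20 + j800 → |·| = √(20²+800²) = √640400 ≈ 800.25, ∠ = arctan(800/20) ≈ 88.57°
pole (s+50): 50 + j800 → |·| = √(50²+800²) = √642500 ≈ 801.56, ∠ = arctan(800/50) ≈ 86.42°
pole (s+80): 80 + j800 → |·| = √(80²+800²) = √646400 ≈ 803.99, ∠ = arctan(800/80) ≈ 84.29°
|T| = 5 · 6.4006e+05 / 5.1572e+08 ≈ 0.0062055
Gain = 20 log₁₀(0.0062055) ≈ -44.14 dB
∠T = 178.92° − 259.28° = -80.36°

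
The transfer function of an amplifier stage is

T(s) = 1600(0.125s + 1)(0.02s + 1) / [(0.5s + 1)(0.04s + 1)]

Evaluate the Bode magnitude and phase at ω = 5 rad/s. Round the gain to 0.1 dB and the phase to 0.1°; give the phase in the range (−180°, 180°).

At ω = 5 rad/s:
zero (1 + j5·0.125) = 1 + j0.625 → |·| ≈ 1.1792, ∠ ≈ 32.01°
zero (1 + j5·0.02) = 1 + j0.1 → |·| ≈ 1.005, ∠ ≈ 5.71°
pole (1 + j5·0.5) = 1 + j2.5 → |·| ≈ 2.6926, ∠ ≈ 68.20°
pole (1 + j5·0.04) = 1 + j0.2 → |·| ≈ 1.0198, ∠ ≈ 11.31°
|T| = 1600 · 1.1792 · 1.005 / (2.6926 · 1.0198) ≈ 690.54
Gain = 20 log₁₀(690.54) ≈ 56.78 dB
∠T = (32.01° + 5.71°) − (68.20° + 11.31°) = -41.79°

56.8 dB, -41.8°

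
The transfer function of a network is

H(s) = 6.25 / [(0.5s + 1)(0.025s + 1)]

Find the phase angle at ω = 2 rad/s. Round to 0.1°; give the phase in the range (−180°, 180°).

At ω = 2 rad/s:
pole (1 + j2·0.5) = 1 + j1 → |·| ≈ 1.4142, ∠ ≈ 45.00°
pole (1 + j2·0.025) = 1 + j0.05 → |·| ≈ 1.0012, ∠ ≈ 2.86°
∠H = (0°) − (45.00° + 2.86°) = -47.86°

-47.9°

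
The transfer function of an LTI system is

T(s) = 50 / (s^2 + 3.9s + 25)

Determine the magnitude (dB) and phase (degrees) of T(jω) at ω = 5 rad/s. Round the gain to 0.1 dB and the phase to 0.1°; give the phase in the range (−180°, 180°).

8.2 dB, -90.0°

At s = jω = j5:
quadratic: (j5)² + 3.9·j5 + 25 = 0 + j19.5 → |·| ≈ 19.5, ∠ ≈ 90.00°
|T| = 50 / 19.5 ≈ 2.5641
Gain = 20 log₁₀(2.5641) ≈ 8.18 dB
∠T = 0.00° − 90.00° = -90.00°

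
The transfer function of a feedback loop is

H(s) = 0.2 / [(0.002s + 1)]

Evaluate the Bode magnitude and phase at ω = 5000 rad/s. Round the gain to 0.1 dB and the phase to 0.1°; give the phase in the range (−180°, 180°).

At ω = 5000 rad/s:
pole (1 + j5000·0.002) = 1 + j10 → |·| ≈ 10.05, ∠ ≈ 84.29°
|H| = 0.2 · 1 / (10.05) ≈ 0.0199
Gain = 20 log₁₀(0.0199) ≈ -34.02 dB
∠H = (0°) − (84.29°) = -84.29°

-34.0 dB, -84.3°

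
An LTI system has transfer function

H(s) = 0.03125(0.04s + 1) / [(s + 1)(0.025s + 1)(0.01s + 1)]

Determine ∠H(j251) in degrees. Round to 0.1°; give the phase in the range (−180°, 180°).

-154.7°

At ω = 251 rad/s:
zero (1 + j251·0.04) = 1 + j10.04 → |·| ≈ 10.09, ∠ ≈ 84.31°
pole (1 + j251·1) = 1 + j251 → |·| ≈ 251, ∠ ≈ 89.77°
pole (1 + j251·0.025) = 1 + j6.275 → |·| ≈ 6.3542, ∠ ≈ 80.95°
pole (1 + j251·0.01) = 1 + j2.51 → |·| ≈ 2.7019, ∠ ≈ 68.28°
∠H = (84.31°) − (89.77° + 80.95° + 68.28°) = -154.69°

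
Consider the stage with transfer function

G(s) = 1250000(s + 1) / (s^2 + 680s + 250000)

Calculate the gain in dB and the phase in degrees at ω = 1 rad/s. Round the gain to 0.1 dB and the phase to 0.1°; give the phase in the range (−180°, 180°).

At s = jω = j1:
zero (s+1): 1 + j1 → |·| = √(1²+1²) = √2 ≈ 1.4142, ∠ = arctan(1/1) ≈ 45.00°
quadratic: (j1)² + 680·j1 + 250000 = 249999 + j680 → |·| ≈ 2.5e+05, ∠ ≈ 0.16°
|G| = 1250000 · 1.4142 / 2.5e+05 ≈ 7.071
Gain = 20 log₁₀(7.071) ≈ 16.99 dB
∠G = 45.00° − 0.16° = 44.84°

17.0 dB, 44.8°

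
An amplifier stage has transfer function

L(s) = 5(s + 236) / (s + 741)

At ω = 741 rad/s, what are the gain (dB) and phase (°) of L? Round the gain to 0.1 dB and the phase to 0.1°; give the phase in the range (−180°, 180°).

11.4 dB, 27.3°

At s = jω = j741:
zero (s+236): 236 + j741 → |·| = √(236²+741²) = √604777 ≈ 777.67, ∠ = arctan(741/236) ≈ 72.33°
pole (s+741): 741 + j741 → |·| = √(741²+741²) = √1098162 ≈ 1047.9, ∠ = arctan(741/741) ≈ 45.00°
|L| = 5 · 777.67 / 1047.9 ≈ 3.7106
Gain = 20 log₁₀(3.7106) ≈ 11.39 dB
∠L = 72.33° − 45.00° = 27.33°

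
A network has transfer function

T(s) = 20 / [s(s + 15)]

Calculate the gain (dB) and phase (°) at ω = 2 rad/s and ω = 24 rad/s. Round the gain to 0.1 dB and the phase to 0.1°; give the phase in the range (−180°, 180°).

At s = jω = j2:
pole (s+15): 15 + j2 → |·| = √(15²+2²) = √229 ≈ 15.133, ∠ = arctan(2/15) ≈ 7.59°
pole at origin: |s| = 2, ∠ = 90.00° (in denominator)
|T| = 20 / 30.266 ≈ 0.66081
Gain = 20 log₁₀(0.66081) ≈ -3.60 dB
∠T = 0.00° − 97.59° = -97.59°

At s = jω = j24:
pole (s+15): 15 + j24 → |·| = √(15²+24²) = √801 ≈ 28.302, ∠ = arctan(24/15) ≈ 57.99°
pole at origin: |s| = 24, ∠ = 90.00° (in denominator)
|T| = 20 / 679.25 ≈ 0.029444
Gain = 20 log₁₀(0.029444) ≈ -30.62 dB
∠T = 0.00° − 147.99° = -147.99°

ω = 2: -3.6 dB, -97.6°; ω = 24: -30.6 dB, -148.0°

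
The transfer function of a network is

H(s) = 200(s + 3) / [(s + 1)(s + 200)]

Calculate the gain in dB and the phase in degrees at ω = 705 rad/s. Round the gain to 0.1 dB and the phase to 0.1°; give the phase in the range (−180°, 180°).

-11.3 dB, -74.3°

At s = jω = j705:
zero (s+3): 3 + j705 → |·| = √(3²+705²) = √497034 ≈ 705.01, ∠ = arctan(705/3) ≈ 89.76°
pole (s+1): 1 + j705 → |·| = √(1²+705²) = √497026 ≈ 705, ∠ = arctan(705/1) ≈ 89.92°
pole (s+200): 200 + j705 → |·| = √(200²+705²) = √537025 ≈ 732.82, ∠ = arctan(705/200) ≈ 74.16°
|H| = 200 · 705.01 / 5.1664e+05 ≈ 0.27292
Gain = 20 log₁₀(0.27292) ≈ -11.28 dB
∠H = 89.76° − 164.08° = -74.32°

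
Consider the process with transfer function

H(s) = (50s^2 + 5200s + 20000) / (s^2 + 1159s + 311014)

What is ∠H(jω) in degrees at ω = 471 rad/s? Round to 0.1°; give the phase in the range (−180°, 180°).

Substitute s = j471:
Numerator: 50(j471)^2 + 5200(j471) + 20000 = -11072050 + j2449200
Denominator: (j471)^2 + 1159(j471) + 311014 = 89173 + j545889
|N| = √(11072050² + 2449200²) ≈ 1.134e+07, ∠N ≈ 167.53°
|D| = √(89173² + 545889²) ≈ 5.5312e+05, ∠D ≈ 80.72°
∠H = 167.53° − 80.72° = 86.81°

86.8°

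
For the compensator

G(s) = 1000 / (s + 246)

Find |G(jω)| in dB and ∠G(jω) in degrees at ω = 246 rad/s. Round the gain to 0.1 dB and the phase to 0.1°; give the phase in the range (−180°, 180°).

9.2 dB, -45.0°

Substitute s = j246:
Numerator: 1000 = 1000 + j0
Denominator: (j246) + 246 = 246 + j246
|N| = √(1000² + 0²) ≈ 1000, ∠N ≈ 0.00°
|D| = √(246² + 246²) ≈ 347.9, ∠D ≈ 45.00°
|G| = 1000 / 347.9 ≈ 2.8744
Gain = 20 log₁₀(2.8744) ≈ 9.17 dB
∠G = 0.00° − 45.00° = -45.00°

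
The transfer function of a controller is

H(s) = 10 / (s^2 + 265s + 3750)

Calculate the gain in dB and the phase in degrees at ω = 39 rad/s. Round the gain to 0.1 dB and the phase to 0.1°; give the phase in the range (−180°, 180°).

-60.5 dB, -77.8°

Substitute s = j39:
Numerator: 10 = 10 + j0
Denominator: (j39)^2 + 265(j39) + 3750 = 2229 + j10335
|N| = √(10² + 0²) ≈ 10, ∠N ≈ 0.00°
|D| = √(2229² + 10335²) ≈ 10573, ∠D ≈ 77.83°
|H| = 10 / 10573 ≈ 0.00094581
Gain = 20 log₁₀(0.00094581) ≈ -60.48 dB
∠H = 0.00° − 77.83° = -77.83°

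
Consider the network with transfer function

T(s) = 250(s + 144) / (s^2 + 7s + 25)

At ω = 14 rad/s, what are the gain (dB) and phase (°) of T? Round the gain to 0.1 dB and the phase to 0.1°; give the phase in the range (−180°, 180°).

At s = jω = j14:
zero (s+144): 144 + j14 → |·| = √(144²+14²) = √20932 ≈ 144.68, ∠ = arctan(14/144) ≈ 5.55°
quadratic: (j14)² + 7·j14 + 25 = -171 + j98 → |·| ≈ 197.09, ∠ ≈ 150.18°
|T| = 250 · 144.68 / 197.09 ≈ 183.52
Gain = 20 log₁₀(183.52) ≈ 45.27 dB
∠T = 5.55° − 150.18° = -144.63°

45.3 dB, -144.6°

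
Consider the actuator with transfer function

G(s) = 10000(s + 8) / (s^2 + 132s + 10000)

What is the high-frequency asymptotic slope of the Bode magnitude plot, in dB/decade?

-20 dB/decade

Each pole contributes −20 dB/decade at high frequency; each zero contributes +20 dB/decade.
Net: 1 zero(s) − 2 pole(s) → -20 dB/decade.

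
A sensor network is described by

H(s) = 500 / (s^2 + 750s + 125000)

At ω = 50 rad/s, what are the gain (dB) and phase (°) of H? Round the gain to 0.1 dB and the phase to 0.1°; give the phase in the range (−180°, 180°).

-48.2 dB, -17.0°

Substitute s = j50:
Numerator: 500 = 500 + j0
Denominator: (j50)^2 + 750(j50) + 125000 = 122500 + j37500
|N| = √(500² + 0²) ≈ 500, ∠N ≈ 0.00°
|D| = √(122500² + 37500²) ≈ 1.2811e+05, ∠D ≈ 17.02°
|H| = 500 / 1.2811e+05 ≈ 0.0039029
Gain = 20 log₁₀(0.0039029) ≈ -48.17 dB
∠H = 0.00° − 17.02° = -17.02°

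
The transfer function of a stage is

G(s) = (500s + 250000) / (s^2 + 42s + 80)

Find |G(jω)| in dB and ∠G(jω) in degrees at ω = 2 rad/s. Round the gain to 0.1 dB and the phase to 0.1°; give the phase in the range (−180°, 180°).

66.9 dB, -47.6°

Substitute s = j2:
Numerator: 500(j2) + 250000 = 250000 + j1000
Denominator: (j2)^2 + 42(j2) + 80 = 76 + j84
|N| = √(250000² + 1000²) ≈ 2.5e+05, ∠N ≈ 0.23°
|D| = √(76² + 84²) ≈ 113.28, ∠D ≈ 47.86°
|G| = 2.5e+05 / 113.28 ≈ 2206.9
Gain = 20 log₁₀(2206.9) ≈ 66.88 dB
∠G = 0.23° − 47.86° = -47.63°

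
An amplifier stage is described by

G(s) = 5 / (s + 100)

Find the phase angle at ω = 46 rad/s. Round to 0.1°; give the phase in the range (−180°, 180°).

-24.7°

Substitute s = j46:
Numerator: 5 = 5 + j0
Denominator: (j46) + 100 = 100 + j46
|N| = √(5² + 0²) ≈ 5, ∠N ≈ 0.00°
|D| = √(100² + 46²) ≈ 110.07, ∠D ≈ 24.70°
∠G = 0.00° − 24.70° = -24.70°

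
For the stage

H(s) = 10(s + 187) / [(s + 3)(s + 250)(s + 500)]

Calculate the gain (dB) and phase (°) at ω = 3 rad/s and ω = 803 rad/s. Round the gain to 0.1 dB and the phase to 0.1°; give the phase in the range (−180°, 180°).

At s = jω = j3:
zero (s+187): 187 + j3 → |·| = √(187²+3²) = √34978 ≈ 187.02, ∠ = arctan(3/187) ≈ 0.92°
pole (s+3): 3 + j3 → |·| = √(3²+3²) = √18 ≈ 4.2426, ∠ = arctan(3/3) ≈ 45.00°
pole (s+250): 250 + j3 → |·| = √(250²+3²) = √62509 ≈ 250.02, ∠ = arctan(3/250) ≈ 0.69°
pole (s+500): 500 + j3 → |·| = √(500²+3²) = √250009 ≈ 500.01, ∠ = arctan(3/500) ≈ 0.34°
|H| = 10 · 187.02 / 5.3038e+05 ≈ 0.0035262
Gain = 20 log₁₀(0.0035262) ≈ -49.05 dB
∠H = 0.92° − 46.03° = -45.11°

At s = jω = j803:
zero (s+187): 187 + j803 → |·| = √(187²+803²) = √679778 ≈ 824.49, ∠ = arctan(803/187) ≈ 76.89°
pole (s+3): 3 + j803 → |·| = √(3²+803²) = √644818 ≈ 803.01, ∠ = arctan(803/3) ≈ 89.79°
pole (s+250): 250 + j803 → |·| = √(250²+803²) = √707309 ≈ 841.02, ∠ = arctan(803/250) ≈ 72.71°
pole (s+500): 500 + j803 → |·| = √(500²+803²) = √894809 ≈ 945.94, ∠ = arctan(803/500) ≈ 58.09°
|H| = 10 · 824.49 / 6.3884e+08 ≈ 1.2906e-05
Gain = 20 log₁₀(1.2906e-05) ≈ -97.78 dB
∠H = 76.89° − 220.59° = -143.70°

ω = 3: -49.1 dB, -45.1°; ω = 803: -97.8 dB, -143.7°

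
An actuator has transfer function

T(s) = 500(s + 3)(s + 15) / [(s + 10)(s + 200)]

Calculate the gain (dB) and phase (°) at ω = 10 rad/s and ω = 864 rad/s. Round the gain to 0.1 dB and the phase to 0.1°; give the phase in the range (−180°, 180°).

At s = jω = j10:
zero (s+3): 3 + j10 → |·| = √(3²+10²) = √109 ≈ 10.44, ∠ = arctan(10/3) ≈ 73.30°
zero (s+15): 15 + j10 → |·| = √(15²+10²) = √325 ≈ 18.028, ∠ = arctan(10/15) ≈ 33.69°
pole (s+10): 10 + j10 → |·| = √(10²+10²) = √200 ≈ 14.142, ∠ = arctan(10/10) ≈ 45.00°
pole (s+200): 200 + j10 → |·| = √(200²+10²) = √40100 ≈ 200.25, ∠ = arctan(10/200) ≈ 2.86°
|T| = 500 · 188.21 / 2831.9 ≈ 33.23
Gain = 20 log₁₀(33.23) ≈ 30.43 dB
∠T = 106.99° − 47.86° = 59.13°

At s = jω = j864:
zero (s+3): 3 + j864 → |·| = √(3²+864²) = √746505 ≈ 864.01, ∠ = arctan(864/3) ≈ 89.80°
zero (s+15): 15 + j864 → |·| = √(15²+864²) = √746721 ≈ 864.13, ∠ = arctan(864/15) ≈ 89.01°
pole (s+10): 10 + j864 → |·| = √(10²+864²) = √746596 ≈ 864.06, ∠ = arctan(864/10) ≈ 89.34°
pole (s+200): 200 + j864 → |·| = √(200²+864²) = √786496 ≈ 886.85, ∠ = arctan(864/200) ≈ 76.97°
|T| = 500 · 7.4662e+05 / 7.6629e+05 ≈ 487.17
Gain = 20 log₁₀(487.17) ≈ 53.75 dB
∠T = 178.81° − 166.31° = 12.50°

ω = 10: 30.4 dB, 59.1°; ω = 864: 53.8 dB, 12.5°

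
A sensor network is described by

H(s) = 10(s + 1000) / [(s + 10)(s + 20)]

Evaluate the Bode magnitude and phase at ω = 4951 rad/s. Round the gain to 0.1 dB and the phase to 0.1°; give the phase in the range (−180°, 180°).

-53.7 dB, -101.1°

At s = jω = j4951:
zero (s+1000): 1000 + j4951 → |·| = √(1000²+4951²) = √25512401 ≈ 5051, ∠ = arctan(4951/1000) ≈ 78.58°
pole (s+10): 10 + j4951 → |·| = √(10²+4951²) = √24512501 ≈ 4951, ∠ = arctan(4951/10) ≈ 89.88°
pole (s+20): 20 + j4951 → |·| = √(20²+4951²) = √24512801 ≈ 4951, ∠ = arctan(4951/20) ≈ 89.77°
|H| = 10 · 5051 / 2.4512e+07 ≈ 0.0020606
Gain = 20 log₁₀(0.0020606) ≈ -53.72 dB
∠H = 78.58° − 179.65° = -101.07°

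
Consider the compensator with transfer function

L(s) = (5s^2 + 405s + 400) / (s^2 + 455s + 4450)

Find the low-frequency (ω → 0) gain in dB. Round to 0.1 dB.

L(0) = 400 / 4450 ≈ 0.089888
20 log₁₀(0.089888) ≈ -20.93 dB

-20.9 dB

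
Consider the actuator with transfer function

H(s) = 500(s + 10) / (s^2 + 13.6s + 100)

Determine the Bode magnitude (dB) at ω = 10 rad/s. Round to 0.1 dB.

34.3 dB

At s = jω = j10:
zero (s+10): 10 + j10 → |·| = √(10²+10²) = √200 ≈ 14.142, ∠ = arctan(10/10) ≈ 45.00°
quadratic: (j10)² + 13.6·j10 + 100 = 0 + j136 → |·| ≈ 136, ∠ ≈ 90.00°
|H| = 500 · 14.142 / 136 ≈ 51.993
Gain = 20 log₁₀(51.993) ≈ 34.32 dB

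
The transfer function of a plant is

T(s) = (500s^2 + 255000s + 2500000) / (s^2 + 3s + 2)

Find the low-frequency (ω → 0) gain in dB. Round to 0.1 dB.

T(0) = 2500000 / 2 = 1.25e+06
20 log₁₀(1.25e+06) ≈ 121.94 dB

121.9 dB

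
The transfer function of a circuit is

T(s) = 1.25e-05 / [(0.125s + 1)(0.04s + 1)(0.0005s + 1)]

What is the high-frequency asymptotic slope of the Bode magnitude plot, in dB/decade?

-60 dB/decade

Each pole contributes −20 dB/decade at high frequency; each zero contributes +20 dB/decade.
Net: 0 zero(s) − 3 pole(s) → -60 dB/decade.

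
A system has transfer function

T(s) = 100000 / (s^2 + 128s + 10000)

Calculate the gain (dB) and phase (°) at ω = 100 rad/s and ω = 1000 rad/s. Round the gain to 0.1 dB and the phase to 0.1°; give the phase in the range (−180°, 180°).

ω = 100: 17.9 dB, -90.0°; ω = 1000: -20.0 dB, -172.6°

At s = jω = j100:
quadratic: (j100)² + 128·j100 + 10000 = 0 + j12800 → |·| ≈ 12800, ∠ ≈ 90.00°
|T| = 100000 / 12800 ≈ 7.8125
Gain = 20 log₁₀(7.8125) ≈ 17.86 dB
∠T = 0.00° − 90.00° = -90.00°

At s = jω = j1000:
quadratic: (j1000)² + 128·j1000 + 10000 = -990000 + j128000 → |·| ≈ 9.9824e+05, ∠ ≈ 172.63°
|T| = 100000 / 9.9824e+05 ≈ 0.10018
Gain = 20 log₁₀(0.10018) ≈ -19.98 dB
∠T = 0.00° − 172.63° = -172.63°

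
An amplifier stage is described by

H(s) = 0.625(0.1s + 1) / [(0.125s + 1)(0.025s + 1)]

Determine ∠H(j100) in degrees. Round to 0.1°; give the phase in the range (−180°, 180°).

At ω = 100 rad/s:
zero (1 + j100·0.1) = 1 + j10 → |·| ≈ 10.05, ∠ ≈ 84.29°
pole (1 + j100·0.125) = 1 + j12.5 → |·| ≈ 12.54, ∠ ≈ 85.43°
pole (1 + j100·0.025) = 1 + j2.5 → |·| ≈ 2.6926, ∠ ≈ 68.20°
∠H = (84.29°) − (85.43° + 68.20°) = -69.34°

-69.3°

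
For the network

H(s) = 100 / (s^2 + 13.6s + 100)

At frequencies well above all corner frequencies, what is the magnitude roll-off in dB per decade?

Each pole contributes −20 dB/decade at high frequency; each zero contributes +20 dB/decade.
Net: 0 zero(s) − 2 pole(s) → -40 dB/decade.

-40 dB/decade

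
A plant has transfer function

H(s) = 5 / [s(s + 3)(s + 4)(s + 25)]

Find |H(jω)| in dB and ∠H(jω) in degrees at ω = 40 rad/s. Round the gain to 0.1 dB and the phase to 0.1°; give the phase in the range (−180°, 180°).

At s = jω = j40:
pole (s+3): 3 + j40 → |·| = √(3²+40²) = √1609 ≈ 40.112, ∠ = arctan(40/3) ≈ 85.71°
pole (s+4): 4 + j40 → |·| = √(4²+40²) = √1616 ≈ 40.2, ∠ = arctan(40/4) ≈ 84.29°
pole (s+25): 25 + j40 → |·| = √(25²+40²) = √2225 ≈ 47.17, ∠ = arctan(40/25) ≈ 57.99°
pole at origin: |s| = 40, ∠ = 90.00° (in denominator)
|H| = 5 / 3.0425e+06 ≈ 1.6434e-06
Gain = 20 log₁₀(1.6434e-06) ≈ -115.69 dB
∠H = 0.00° − 317.99° = -317.99° ≡ 42.01° (principal value)

-115.7 dB, 42.0°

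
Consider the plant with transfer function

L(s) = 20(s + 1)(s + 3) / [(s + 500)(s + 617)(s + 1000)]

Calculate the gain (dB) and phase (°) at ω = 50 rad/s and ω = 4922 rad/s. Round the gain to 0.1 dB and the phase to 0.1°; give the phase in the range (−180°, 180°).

ω = 50: -75.9 dB, 162.2°; ω = 4922: -48.1 dB, -65.6°

At s = jω = j50:
zero (s+1): 1 + j50 → |·| = √(1²+50²) = √2501 ≈ 50.01, ∠ = arctan(50/1) ≈ 88.85°
zero (s+3): 3 + j50 → |·| = √(3²+50²) = √2509 ≈ 50.09, ∠ = arctan(50/3) ≈ 86.57°
pole (s+500): 500 + j50 → |·| = √(500²+50²) = √252500 ≈ 502.49, ∠ = arctan(50/500) ≈ 5.71°
pole (s+617): 617 + j50 → |·| = √(617²+50²) = √383189 ≈ 619.02, ∠ = arctan(50/617) ≈ 4.63°
pole (s+1000): 1000 + j50 → |·| = √(1000²+50²) = √1002500 ≈ 1001.2, ∠ = arctan(50/1000) ≈ 2.86°
|L| = 20 · 2505 / 3.1142e+08 ≈ 0.00016088
Gain = 20 log₁₀(0.00016088) ≈ -75.87 dB
∠L = 175.42° − 13.20° = 162.22°

At s = jω = j4922:
zero (s+1): 1 + j4922 → |·| = √(1²+4922²) = √24226085 ≈ 4922, ∠ = arctan(4922/1) ≈ 89.99°
zero (s+3): 3 + j4922 → |·| = √(3²+4922²) = √24226093 ≈ 4922, ∠ = arctan(4922/3) ≈ 89.97°
pole (s+500): 500 + j4922 → |·| = √(500²+4922²) = √24476084 ≈ 4947.3, ∠ = arctan(4922/500) ≈ 84.20°
pole (s+617): 617 + j4922 → |·| = √(617²+4922²) = √24606773 ≈ 4960.5, ∠ = arctan(4922/617) ≈ 82.85°
pole (s+1000): 1000 + j4922 → |·| = √(1000²+4922²) = √25226084 ≈ 5022.6, ∠ = arctan(4922/1000) ≈ 78.52°
|L| = 20 · 2.4226e+07 / 1.2326e+11 ≈ 0.0039309
Gain = 20 log₁₀(0.0039309) ≈ -48.11 dB
∠L = 179.96° − 245.57° = -65.61°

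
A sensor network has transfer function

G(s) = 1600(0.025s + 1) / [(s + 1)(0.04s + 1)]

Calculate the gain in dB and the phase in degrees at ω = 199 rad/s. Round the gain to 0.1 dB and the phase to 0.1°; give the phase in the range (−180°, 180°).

14.1 dB, -93.9°

At ω = 199 rad/s:
zero (1 + j199·0.025) = 1 + j4.975 → |·| ≈ 5.0745, ∠ ≈ 78.63°
pole (1 + j199·1) = 1 + j199 → |·| ≈ 199, ∠ ≈ 89.71°
pole (1 + j199·0.04) = 1 + j7.96 → |·| ≈ 8.0226, ∠ ≈ 82.84°
|G| = 1600 · 5.0745 / (199 · 8.0226) ≈ 5.0856
Gain = 20 log₁₀(5.0856) ≈ 14.13 dB
∠G = (78.63°) − (89.71° + 82.84°) = -93.92°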